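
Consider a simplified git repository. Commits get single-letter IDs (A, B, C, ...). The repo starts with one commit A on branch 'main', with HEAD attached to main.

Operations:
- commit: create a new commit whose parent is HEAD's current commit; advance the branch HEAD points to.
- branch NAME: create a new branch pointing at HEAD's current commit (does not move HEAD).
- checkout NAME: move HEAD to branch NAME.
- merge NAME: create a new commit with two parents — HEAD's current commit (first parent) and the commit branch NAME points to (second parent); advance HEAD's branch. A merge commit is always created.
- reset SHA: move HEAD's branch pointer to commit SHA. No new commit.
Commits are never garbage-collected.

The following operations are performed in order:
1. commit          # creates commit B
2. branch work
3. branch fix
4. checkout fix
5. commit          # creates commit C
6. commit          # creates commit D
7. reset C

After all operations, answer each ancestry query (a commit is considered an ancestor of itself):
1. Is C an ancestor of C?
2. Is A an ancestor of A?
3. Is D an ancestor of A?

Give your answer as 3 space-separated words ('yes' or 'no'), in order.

Answer: yes yes no

Derivation:
After op 1 (commit): HEAD=main@B [main=B]
After op 2 (branch): HEAD=main@B [main=B work=B]
After op 3 (branch): HEAD=main@B [fix=B main=B work=B]
After op 4 (checkout): HEAD=fix@B [fix=B main=B work=B]
After op 5 (commit): HEAD=fix@C [fix=C main=B work=B]
After op 6 (commit): HEAD=fix@D [fix=D main=B work=B]
After op 7 (reset): HEAD=fix@C [fix=C main=B work=B]
ancestors(C) = {A,B,C}; C in? yes
ancestors(A) = {A}; A in? yes
ancestors(A) = {A}; D in? no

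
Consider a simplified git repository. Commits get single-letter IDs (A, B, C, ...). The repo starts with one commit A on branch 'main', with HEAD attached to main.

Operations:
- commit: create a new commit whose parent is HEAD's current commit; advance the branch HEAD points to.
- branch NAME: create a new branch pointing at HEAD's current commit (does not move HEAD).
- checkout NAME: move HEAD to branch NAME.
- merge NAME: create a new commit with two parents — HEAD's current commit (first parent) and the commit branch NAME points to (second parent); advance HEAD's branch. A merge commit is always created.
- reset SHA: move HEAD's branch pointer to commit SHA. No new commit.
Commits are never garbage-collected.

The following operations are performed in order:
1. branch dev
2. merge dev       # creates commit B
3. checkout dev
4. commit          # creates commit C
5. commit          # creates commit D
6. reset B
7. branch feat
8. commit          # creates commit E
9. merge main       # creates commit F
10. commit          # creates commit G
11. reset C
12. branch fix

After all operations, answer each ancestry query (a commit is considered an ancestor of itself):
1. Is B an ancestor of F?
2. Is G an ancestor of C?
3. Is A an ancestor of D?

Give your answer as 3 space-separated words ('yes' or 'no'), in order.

After op 1 (branch): HEAD=main@A [dev=A main=A]
After op 2 (merge): HEAD=main@B [dev=A main=B]
After op 3 (checkout): HEAD=dev@A [dev=A main=B]
After op 4 (commit): HEAD=dev@C [dev=C main=B]
After op 5 (commit): HEAD=dev@D [dev=D main=B]
After op 6 (reset): HEAD=dev@B [dev=B main=B]
After op 7 (branch): HEAD=dev@B [dev=B feat=B main=B]
After op 8 (commit): HEAD=dev@E [dev=E feat=B main=B]
After op 9 (merge): HEAD=dev@F [dev=F feat=B main=B]
After op 10 (commit): HEAD=dev@G [dev=G feat=B main=B]
After op 11 (reset): HEAD=dev@C [dev=C feat=B main=B]
After op 12 (branch): HEAD=dev@C [dev=C feat=B fix=C main=B]
ancestors(F) = {A,B,E,F}; B in? yes
ancestors(C) = {A,C}; G in? no
ancestors(D) = {A,C,D}; A in? yes

Answer: yes no yes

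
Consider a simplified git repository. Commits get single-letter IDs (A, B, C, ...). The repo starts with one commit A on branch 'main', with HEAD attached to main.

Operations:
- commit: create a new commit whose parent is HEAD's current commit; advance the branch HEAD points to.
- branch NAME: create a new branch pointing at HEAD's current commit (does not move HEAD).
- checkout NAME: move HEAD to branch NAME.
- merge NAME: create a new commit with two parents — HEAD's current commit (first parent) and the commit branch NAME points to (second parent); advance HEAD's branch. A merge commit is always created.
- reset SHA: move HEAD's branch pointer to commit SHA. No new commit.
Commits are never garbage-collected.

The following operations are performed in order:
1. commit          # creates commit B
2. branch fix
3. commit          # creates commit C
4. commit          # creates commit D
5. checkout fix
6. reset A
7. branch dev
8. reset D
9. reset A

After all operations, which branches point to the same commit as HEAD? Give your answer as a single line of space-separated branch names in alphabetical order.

After op 1 (commit): HEAD=main@B [main=B]
After op 2 (branch): HEAD=main@B [fix=B main=B]
After op 3 (commit): HEAD=main@C [fix=B main=C]
After op 4 (commit): HEAD=main@D [fix=B main=D]
After op 5 (checkout): HEAD=fix@B [fix=B main=D]
After op 6 (reset): HEAD=fix@A [fix=A main=D]
After op 7 (branch): HEAD=fix@A [dev=A fix=A main=D]
After op 8 (reset): HEAD=fix@D [dev=A fix=D main=D]
After op 9 (reset): HEAD=fix@A [dev=A fix=A main=D]

Answer: dev fix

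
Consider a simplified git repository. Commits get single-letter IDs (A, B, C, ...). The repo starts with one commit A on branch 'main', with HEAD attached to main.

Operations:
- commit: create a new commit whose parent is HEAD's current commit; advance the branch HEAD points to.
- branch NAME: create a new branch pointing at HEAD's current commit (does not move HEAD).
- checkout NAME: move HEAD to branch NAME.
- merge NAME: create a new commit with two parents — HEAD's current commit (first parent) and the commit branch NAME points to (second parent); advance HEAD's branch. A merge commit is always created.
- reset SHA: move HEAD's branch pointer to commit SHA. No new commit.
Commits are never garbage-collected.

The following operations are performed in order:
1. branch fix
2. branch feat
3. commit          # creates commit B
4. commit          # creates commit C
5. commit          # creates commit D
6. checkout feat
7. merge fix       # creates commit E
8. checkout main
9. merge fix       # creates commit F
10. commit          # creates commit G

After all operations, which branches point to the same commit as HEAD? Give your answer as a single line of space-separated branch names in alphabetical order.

Answer: main

Derivation:
After op 1 (branch): HEAD=main@A [fix=A main=A]
After op 2 (branch): HEAD=main@A [feat=A fix=A main=A]
After op 3 (commit): HEAD=main@B [feat=A fix=A main=B]
After op 4 (commit): HEAD=main@C [feat=A fix=A main=C]
After op 5 (commit): HEAD=main@D [feat=A fix=A main=D]
After op 6 (checkout): HEAD=feat@A [feat=A fix=A main=D]
After op 7 (merge): HEAD=feat@E [feat=E fix=A main=D]
After op 8 (checkout): HEAD=main@D [feat=E fix=A main=D]
After op 9 (merge): HEAD=main@F [feat=E fix=A main=F]
After op 10 (commit): HEAD=main@G [feat=E fix=A main=G]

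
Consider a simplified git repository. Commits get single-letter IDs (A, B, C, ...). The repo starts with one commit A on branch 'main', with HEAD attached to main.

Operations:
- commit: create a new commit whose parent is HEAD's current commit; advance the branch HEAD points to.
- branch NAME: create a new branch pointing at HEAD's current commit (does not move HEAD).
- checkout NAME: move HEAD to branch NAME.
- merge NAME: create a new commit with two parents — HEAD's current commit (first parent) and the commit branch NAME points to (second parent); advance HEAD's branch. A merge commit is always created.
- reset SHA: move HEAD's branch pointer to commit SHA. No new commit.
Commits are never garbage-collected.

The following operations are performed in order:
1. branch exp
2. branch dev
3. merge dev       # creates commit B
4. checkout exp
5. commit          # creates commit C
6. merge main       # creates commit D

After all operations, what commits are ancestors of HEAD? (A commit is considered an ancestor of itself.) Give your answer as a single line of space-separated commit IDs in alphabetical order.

Answer: A B C D

Derivation:
After op 1 (branch): HEAD=main@A [exp=A main=A]
After op 2 (branch): HEAD=main@A [dev=A exp=A main=A]
After op 3 (merge): HEAD=main@B [dev=A exp=A main=B]
After op 4 (checkout): HEAD=exp@A [dev=A exp=A main=B]
After op 5 (commit): HEAD=exp@C [dev=A exp=C main=B]
After op 6 (merge): HEAD=exp@D [dev=A exp=D main=B]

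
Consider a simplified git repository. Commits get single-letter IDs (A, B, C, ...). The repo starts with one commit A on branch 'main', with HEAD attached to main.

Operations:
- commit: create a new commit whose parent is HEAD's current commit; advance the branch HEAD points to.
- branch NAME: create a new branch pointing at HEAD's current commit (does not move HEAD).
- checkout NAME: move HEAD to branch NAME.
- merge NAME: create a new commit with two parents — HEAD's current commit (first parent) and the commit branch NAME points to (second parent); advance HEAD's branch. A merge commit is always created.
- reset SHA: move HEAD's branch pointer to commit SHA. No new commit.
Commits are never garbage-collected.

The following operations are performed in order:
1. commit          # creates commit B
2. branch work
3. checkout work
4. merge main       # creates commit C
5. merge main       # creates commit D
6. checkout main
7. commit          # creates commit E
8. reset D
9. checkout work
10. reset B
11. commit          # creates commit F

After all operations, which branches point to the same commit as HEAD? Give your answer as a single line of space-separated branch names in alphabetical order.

Answer: work

Derivation:
After op 1 (commit): HEAD=main@B [main=B]
After op 2 (branch): HEAD=main@B [main=B work=B]
After op 3 (checkout): HEAD=work@B [main=B work=B]
After op 4 (merge): HEAD=work@C [main=B work=C]
After op 5 (merge): HEAD=work@D [main=B work=D]
After op 6 (checkout): HEAD=main@B [main=B work=D]
After op 7 (commit): HEAD=main@E [main=E work=D]
After op 8 (reset): HEAD=main@D [main=D work=D]
After op 9 (checkout): HEAD=work@D [main=D work=D]
After op 10 (reset): HEAD=work@B [main=D work=B]
After op 11 (commit): HEAD=work@F [main=D work=F]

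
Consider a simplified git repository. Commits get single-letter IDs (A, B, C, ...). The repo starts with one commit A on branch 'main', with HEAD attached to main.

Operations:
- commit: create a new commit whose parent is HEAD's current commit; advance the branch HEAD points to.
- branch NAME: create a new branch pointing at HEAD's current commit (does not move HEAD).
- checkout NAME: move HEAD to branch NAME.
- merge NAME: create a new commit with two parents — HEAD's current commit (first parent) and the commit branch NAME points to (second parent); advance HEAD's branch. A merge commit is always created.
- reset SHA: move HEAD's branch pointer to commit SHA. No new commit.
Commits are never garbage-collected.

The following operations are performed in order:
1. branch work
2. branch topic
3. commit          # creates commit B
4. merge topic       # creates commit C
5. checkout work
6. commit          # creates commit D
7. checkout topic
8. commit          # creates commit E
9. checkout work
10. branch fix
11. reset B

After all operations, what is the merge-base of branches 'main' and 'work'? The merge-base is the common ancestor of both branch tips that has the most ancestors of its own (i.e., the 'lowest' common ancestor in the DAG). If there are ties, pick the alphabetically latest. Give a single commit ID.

Answer: B

Derivation:
After op 1 (branch): HEAD=main@A [main=A work=A]
After op 2 (branch): HEAD=main@A [main=A topic=A work=A]
After op 3 (commit): HEAD=main@B [main=B topic=A work=A]
After op 4 (merge): HEAD=main@C [main=C topic=A work=A]
After op 5 (checkout): HEAD=work@A [main=C topic=A work=A]
After op 6 (commit): HEAD=work@D [main=C topic=A work=D]
After op 7 (checkout): HEAD=topic@A [main=C topic=A work=D]
After op 8 (commit): HEAD=topic@E [main=C topic=E work=D]
After op 9 (checkout): HEAD=work@D [main=C topic=E work=D]
After op 10 (branch): HEAD=work@D [fix=D main=C topic=E work=D]
After op 11 (reset): HEAD=work@B [fix=D main=C topic=E work=B]
ancestors(main=C): ['A', 'B', 'C']
ancestors(work=B): ['A', 'B']
common: ['A', 'B']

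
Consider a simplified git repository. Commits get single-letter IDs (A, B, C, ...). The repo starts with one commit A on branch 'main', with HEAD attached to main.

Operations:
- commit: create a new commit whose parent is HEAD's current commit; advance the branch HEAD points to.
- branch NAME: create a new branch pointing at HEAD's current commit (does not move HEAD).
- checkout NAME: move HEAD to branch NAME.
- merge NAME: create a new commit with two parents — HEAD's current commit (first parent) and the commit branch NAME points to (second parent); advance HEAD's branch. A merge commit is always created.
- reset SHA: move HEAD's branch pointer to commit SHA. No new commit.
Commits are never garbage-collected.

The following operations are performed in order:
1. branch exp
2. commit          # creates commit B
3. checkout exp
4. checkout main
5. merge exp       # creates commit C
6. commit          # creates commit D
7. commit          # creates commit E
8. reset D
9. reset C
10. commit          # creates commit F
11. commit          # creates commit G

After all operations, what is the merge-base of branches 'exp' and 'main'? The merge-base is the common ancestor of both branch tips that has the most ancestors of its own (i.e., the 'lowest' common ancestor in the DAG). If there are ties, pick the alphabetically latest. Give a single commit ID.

After op 1 (branch): HEAD=main@A [exp=A main=A]
After op 2 (commit): HEAD=main@B [exp=A main=B]
After op 3 (checkout): HEAD=exp@A [exp=A main=B]
After op 4 (checkout): HEAD=main@B [exp=A main=B]
After op 5 (merge): HEAD=main@C [exp=A main=C]
After op 6 (commit): HEAD=main@D [exp=A main=D]
After op 7 (commit): HEAD=main@E [exp=A main=E]
After op 8 (reset): HEAD=main@D [exp=A main=D]
After op 9 (reset): HEAD=main@C [exp=A main=C]
After op 10 (commit): HEAD=main@F [exp=A main=F]
After op 11 (commit): HEAD=main@G [exp=A main=G]
ancestors(exp=A): ['A']
ancestors(main=G): ['A', 'B', 'C', 'F', 'G']
common: ['A']

Answer: A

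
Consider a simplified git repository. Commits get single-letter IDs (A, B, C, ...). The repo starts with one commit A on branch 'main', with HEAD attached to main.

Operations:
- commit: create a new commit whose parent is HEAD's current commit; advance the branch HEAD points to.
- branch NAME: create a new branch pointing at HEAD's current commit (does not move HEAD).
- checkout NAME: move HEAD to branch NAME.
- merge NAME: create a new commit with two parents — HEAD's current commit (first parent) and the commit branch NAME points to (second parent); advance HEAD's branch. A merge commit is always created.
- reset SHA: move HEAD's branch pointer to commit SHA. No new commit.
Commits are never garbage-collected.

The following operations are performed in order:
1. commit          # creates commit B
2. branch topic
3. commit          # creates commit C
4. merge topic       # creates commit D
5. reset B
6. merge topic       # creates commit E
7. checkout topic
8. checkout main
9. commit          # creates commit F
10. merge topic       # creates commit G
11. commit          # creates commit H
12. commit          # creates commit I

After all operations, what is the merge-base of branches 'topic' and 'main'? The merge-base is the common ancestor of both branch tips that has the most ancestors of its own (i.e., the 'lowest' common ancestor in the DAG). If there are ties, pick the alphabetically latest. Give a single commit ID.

Answer: B

Derivation:
After op 1 (commit): HEAD=main@B [main=B]
After op 2 (branch): HEAD=main@B [main=B topic=B]
After op 3 (commit): HEAD=main@C [main=C topic=B]
After op 4 (merge): HEAD=main@D [main=D topic=B]
After op 5 (reset): HEAD=main@B [main=B topic=B]
After op 6 (merge): HEAD=main@E [main=E topic=B]
After op 7 (checkout): HEAD=topic@B [main=E topic=B]
After op 8 (checkout): HEAD=main@E [main=E topic=B]
After op 9 (commit): HEAD=main@F [main=F topic=B]
After op 10 (merge): HEAD=main@G [main=G topic=B]
After op 11 (commit): HEAD=main@H [main=H topic=B]
After op 12 (commit): HEAD=main@I [main=I topic=B]
ancestors(topic=B): ['A', 'B']
ancestors(main=I): ['A', 'B', 'E', 'F', 'G', 'H', 'I']
common: ['A', 'B']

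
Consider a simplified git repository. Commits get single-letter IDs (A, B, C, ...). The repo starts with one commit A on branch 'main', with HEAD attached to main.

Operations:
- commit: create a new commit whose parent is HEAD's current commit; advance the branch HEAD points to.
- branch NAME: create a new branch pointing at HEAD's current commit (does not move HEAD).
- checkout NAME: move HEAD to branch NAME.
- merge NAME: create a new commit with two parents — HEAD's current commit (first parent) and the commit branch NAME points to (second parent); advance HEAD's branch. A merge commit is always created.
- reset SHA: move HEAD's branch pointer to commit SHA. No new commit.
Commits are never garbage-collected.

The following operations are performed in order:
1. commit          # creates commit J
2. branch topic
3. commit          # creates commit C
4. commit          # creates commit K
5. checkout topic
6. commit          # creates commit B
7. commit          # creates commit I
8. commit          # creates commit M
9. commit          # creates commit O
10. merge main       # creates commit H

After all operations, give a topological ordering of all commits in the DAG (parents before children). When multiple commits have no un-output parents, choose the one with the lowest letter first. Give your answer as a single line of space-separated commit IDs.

After op 1 (commit): HEAD=main@J [main=J]
After op 2 (branch): HEAD=main@J [main=J topic=J]
After op 3 (commit): HEAD=main@C [main=C topic=J]
After op 4 (commit): HEAD=main@K [main=K topic=J]
After op 5 (checkout): HEAD=topic@J [main=K topic=J]
After op 6 (commit): HEAD=topic@B [main=K topic=B]
After op 7 (commit): HEAD=topic@I [main=K topic=I]
After op 8 (commit): HEAD=topic@M [main=K topic=M]
After op 9 (commit): HEAD=topic@O [main=K topic=O]
After op 10 (merge): HEAD=topic@H [main=K topic=H]
commit A: parents=[]
commit B: parents=['J']
commit C: parents=['J']
commit H: parents=['O', 'K']
commit I: parents=['B']
commit J: parents=['A']
commit K: parents=['C']
commit M: parents=['I']
commit O: parents=['M']

Answer: A J B C I K M O H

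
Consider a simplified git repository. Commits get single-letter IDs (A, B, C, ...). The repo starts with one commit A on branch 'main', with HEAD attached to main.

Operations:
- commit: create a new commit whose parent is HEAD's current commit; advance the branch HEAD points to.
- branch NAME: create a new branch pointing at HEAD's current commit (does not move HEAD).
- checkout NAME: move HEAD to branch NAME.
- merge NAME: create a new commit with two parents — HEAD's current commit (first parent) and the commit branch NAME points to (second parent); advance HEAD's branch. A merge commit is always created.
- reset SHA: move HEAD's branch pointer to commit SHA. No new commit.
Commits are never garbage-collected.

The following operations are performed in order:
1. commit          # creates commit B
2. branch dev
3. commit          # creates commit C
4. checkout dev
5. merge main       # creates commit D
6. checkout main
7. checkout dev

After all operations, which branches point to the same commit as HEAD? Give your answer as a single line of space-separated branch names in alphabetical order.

Answer: dev

Derivation:
After op 1 (commit): HEAD=main@B [main=B]
After op 2 (branch): HEAD=main@B [dev=B main=B]
After op 3 (commit): HEAD=main@C [dev=B main=C]
After op 4 (checkout): HEAD=dev@B [dev=B main=C]
After op 5 (merge): HEAD=dev@D [dev=D main=C]
After op 6 (checkout): HEAD=main@C [dev=D main=C]
After op 7 (checkout): HEAD=dev@D [dev=D main=C]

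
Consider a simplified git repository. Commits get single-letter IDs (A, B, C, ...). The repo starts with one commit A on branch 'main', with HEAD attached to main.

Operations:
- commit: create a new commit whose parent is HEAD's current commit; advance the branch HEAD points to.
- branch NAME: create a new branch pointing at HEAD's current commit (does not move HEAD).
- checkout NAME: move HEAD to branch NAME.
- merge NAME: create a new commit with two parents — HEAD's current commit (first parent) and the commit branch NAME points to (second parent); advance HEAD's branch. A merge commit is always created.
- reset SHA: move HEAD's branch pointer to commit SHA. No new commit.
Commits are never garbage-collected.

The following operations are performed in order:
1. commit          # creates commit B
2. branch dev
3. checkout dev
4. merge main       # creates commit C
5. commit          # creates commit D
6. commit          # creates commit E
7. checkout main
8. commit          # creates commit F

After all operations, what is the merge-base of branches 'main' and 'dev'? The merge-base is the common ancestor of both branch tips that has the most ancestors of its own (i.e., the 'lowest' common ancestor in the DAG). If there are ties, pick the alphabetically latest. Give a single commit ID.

Answer: B

Derivation:
After op 1 (commit): HEAD=main@B [main=B]
After op 2 (branch): HEAD=main@B [dev=B main=B]
After op 3 (checkout): HEAD=dev@B [dev=B main=B]
After op 4 (merge): HEAD=dev@C [dev=C main=B]
After op 5 (commit): HEAD=dev@D [dev=D main=B]
After op 6 (commit): HEAD=dev@E [dev=E main=B]
After op 7 (checkout): HEAD=main@B [dev=E main=B]
After op 8 (commit): HEAD=main@F [dev=E main=F]
ancestors(main=F): ['A', 'B', 'F']
ancestors(dev=E): ['A', 'B', 'C', 'D', 'E']
common: ['A', 'B']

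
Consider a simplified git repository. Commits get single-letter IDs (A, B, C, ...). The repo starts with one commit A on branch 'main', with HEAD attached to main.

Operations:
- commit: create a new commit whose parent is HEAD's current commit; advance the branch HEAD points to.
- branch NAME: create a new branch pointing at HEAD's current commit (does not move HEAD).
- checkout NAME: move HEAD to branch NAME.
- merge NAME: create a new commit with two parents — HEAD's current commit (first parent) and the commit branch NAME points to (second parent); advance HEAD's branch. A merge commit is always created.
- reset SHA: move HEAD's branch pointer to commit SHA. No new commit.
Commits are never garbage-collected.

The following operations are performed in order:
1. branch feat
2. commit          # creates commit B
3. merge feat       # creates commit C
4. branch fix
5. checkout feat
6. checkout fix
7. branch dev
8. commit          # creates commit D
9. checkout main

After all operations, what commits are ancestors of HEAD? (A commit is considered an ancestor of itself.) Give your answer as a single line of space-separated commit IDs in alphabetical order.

After op 1 (branch): HEAD=main@A [feat=A main=A]
After op 2 (commit): HEAD=main@B [feat=A main=B]
After op 3 (merge): HEAD=main@C [feat=A main=C]
After op 4 (branch): HEAD=main@C [feat=A fix=C main=C]
After op 5 (checkout): HEAD=feat@A [feat=A fix=C main=C]
After op 6 (checkout): HEAD=fix@C [feat=A fix=C main=C]
After op 7 (branch): HEAD=fix@C [dev=C feat=A fix=C main=C]
After op 8 (commit): HEAD=fix@D [dev=C feat=A fix=D main=C]
After op 9 (checkout): HEAD=main@C [dev=C feat=A fix=D main=C]

Answer: A B C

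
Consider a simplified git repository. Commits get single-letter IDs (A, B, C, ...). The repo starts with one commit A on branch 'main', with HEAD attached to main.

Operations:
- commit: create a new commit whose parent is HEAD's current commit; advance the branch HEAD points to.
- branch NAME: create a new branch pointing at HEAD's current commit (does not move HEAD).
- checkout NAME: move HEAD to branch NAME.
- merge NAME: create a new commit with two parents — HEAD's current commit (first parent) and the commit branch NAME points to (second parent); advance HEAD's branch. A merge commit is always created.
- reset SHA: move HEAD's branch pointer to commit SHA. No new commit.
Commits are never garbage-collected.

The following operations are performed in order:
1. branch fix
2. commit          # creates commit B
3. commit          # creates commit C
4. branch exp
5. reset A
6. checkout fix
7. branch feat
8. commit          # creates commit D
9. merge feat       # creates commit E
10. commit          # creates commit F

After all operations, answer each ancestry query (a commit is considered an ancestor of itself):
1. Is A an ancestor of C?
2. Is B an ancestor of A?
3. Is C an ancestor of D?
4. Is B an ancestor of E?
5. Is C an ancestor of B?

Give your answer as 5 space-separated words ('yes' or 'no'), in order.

Answer: yes no no no no

Derivation:
After op 1 (branch): HEAD=main@A [fix=A main=A]
After op 2 (commit): HEAD=main@B [fix=A main=B]
After op 3 (commit): HEAD=main@C [fix=A main=C]
After op 4 (branch): HEAD=main@C [exp=C fix=A main=C]
After op 5 (reset): HEAD=main@A [exp=C fix=A main=A]
After op 6 (checkout): HEAD=fix@A [exp=C fix=A main=A]
After op 7 (branch): HEAD=fix@A [exp=C feat=A fix=A main=A]
After op 8 (commit): HEAD=fix@D [exp=C feat=A fix=D main=A]
After op 9 (merge): HEAD=fix@E [exp=C feat=A fix=E main=A]
After op 10 (commit): HEAD=fix@F [exp=C feat=A fix=F main=A]
ancestors(C) = {A,B,C}; A in? yes
ancestors(A) = {A}; B in? no
ancestors(D) = {A,D}; C in? no
ancestors(E) = {A,D,E}; B in? no
ancestors(B) = {A,B}; C in? no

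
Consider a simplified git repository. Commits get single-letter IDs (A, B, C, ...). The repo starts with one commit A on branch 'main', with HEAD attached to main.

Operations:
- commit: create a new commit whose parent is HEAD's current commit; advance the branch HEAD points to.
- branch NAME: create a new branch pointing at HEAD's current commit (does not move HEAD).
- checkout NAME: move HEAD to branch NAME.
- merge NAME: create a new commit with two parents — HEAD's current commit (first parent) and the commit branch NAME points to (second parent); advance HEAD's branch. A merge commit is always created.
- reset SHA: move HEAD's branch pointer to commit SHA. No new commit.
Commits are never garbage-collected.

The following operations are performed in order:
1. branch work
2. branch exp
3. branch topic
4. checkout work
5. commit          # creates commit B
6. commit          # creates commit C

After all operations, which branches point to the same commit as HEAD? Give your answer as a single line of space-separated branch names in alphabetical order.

Answer: work

Derivation:
After op 1 (branch): HEAD=main@A [main=A work=A]
After op 2 (branch): HEAD=main@A [exp=A main=A work=A]
After op 3 (branch): HEAD=main@A [exp=A main=A topic=A work=A]
After op 4 (checkout): HEAD=work@A [exp=A main=A topic=A work=A]
After op 5 (commit): HEAD=work@B [exp=A main=A topic=A work=B]
After op 6 (commit): HEAD=work@C [exp=A main=A topic=A work=C]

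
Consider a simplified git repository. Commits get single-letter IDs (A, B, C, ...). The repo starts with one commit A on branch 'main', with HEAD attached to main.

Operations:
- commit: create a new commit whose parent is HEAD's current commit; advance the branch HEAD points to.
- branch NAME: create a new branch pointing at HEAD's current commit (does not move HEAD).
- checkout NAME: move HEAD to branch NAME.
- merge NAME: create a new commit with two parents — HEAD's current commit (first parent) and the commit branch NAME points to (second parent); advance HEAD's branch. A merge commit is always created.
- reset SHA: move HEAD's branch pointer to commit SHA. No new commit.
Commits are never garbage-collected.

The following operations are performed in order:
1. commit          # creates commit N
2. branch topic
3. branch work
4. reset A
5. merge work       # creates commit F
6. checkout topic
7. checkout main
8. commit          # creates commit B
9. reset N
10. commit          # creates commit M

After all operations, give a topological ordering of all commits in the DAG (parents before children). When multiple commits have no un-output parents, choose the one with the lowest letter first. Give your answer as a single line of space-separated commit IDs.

After op 1 (commit): HEAD=main@N [main=N]
After op 2 (branch): HEAD=main@N [main=N topic=N]
After op 3 (branch): HEAD=main@N [main=N topic=N work=N]
After op 4 (reset): HEAD=main@A [main=A topic=N work=N]
After op 5 (merge): HEAD=main@F [main=F topic=N work=N]
After op 6 (checkout): HEAD=topic@N [main=F topic=N work=N]
After op 7 (checkout): HEAD=main@F [main=F topic=N work=N]
After op 8 (commit): HEAD=main@B [main=B topic=N work=N]
After op 9 (reset): HEAD=main@N [main=N topic=N work=N]
After op 10 (commit): HEAD=main@M [main=M topic=N work=N]
commit A: parents=[]
commit B: parents=['F']
commit F: parents=['A', 'N']
commit M: parents=['N']
commit N: parents=['A']

Answer: A N F B M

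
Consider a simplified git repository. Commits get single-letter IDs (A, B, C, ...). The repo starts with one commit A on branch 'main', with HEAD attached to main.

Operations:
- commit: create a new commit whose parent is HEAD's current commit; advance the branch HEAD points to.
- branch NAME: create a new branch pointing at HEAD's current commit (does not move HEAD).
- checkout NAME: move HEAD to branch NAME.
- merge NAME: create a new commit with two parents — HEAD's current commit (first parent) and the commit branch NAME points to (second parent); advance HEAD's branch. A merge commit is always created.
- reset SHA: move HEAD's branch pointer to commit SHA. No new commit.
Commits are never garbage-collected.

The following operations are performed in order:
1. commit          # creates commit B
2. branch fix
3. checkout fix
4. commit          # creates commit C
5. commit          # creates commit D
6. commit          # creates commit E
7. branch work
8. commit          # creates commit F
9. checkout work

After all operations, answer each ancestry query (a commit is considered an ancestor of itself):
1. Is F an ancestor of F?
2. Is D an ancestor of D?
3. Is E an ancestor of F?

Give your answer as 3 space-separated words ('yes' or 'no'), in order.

Answer: yes yes yes

Derivation:
After op 1 (commit): HEAD=main@B [main=B]
After op 2 (branch): HEAD=main@B [fix=B main=B]
After op 3 (checkout): HEAD=fix@B [fix=B main=B]
After op 4 (commit): HEAD=fix@C [fix=C main=B]
After op 5 (commit): HEAD=fix@D [fix=D main=B]
After op 6 (commit): HEAD=fix@E [fix=E main=B]
After op 7 (branch): HEAD=fix@E [fix=E main=B work=E]
After op 8 (commit): HEAD=fix@F [fix=F main=B work=E]
After op 9 (checkout): HEAD=work@E [fix=F main=B work=E]
ancestors(F) = {A,B,C,D,E,F}; F in? yes
ancestors(D) = {A,B,C,D}; D in? yes
ancestors(F) = {A,B,C,D,E,F}; E in? yes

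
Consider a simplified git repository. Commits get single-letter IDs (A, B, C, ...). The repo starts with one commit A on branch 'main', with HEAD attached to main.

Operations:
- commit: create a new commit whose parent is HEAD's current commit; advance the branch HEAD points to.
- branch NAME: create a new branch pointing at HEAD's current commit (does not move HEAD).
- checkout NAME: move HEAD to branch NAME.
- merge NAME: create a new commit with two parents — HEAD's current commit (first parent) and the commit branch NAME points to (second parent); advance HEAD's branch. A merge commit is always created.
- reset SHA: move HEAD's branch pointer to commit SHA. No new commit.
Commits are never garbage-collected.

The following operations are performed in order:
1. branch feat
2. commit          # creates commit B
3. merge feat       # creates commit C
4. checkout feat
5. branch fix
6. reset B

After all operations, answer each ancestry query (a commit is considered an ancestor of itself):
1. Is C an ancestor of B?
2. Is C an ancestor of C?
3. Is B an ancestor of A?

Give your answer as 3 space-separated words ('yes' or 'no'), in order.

Answer: no yes no

Derivation:
After op 1 (branch): HEAD=main@A [feat=A main=A]
After op 2 (commit): HEAD=main@B [feat=A main=B]
After op 3 (merge): HEAD=main@C [feat=A main=C]
After op 4 (checkout): HEAD=feat@A [feat=A main=C]
After op 5 (branch): HEAD=feat@A [feat=A fix=A main=C]
After op 6 (reset): HEAD=feat@B [feat=B fix=A main=C]
ancestors(B) = {A,B}; C in? no
ancestors(C) = {A,B,C}; C in? yes
ancestors(A) = {A}; B in? no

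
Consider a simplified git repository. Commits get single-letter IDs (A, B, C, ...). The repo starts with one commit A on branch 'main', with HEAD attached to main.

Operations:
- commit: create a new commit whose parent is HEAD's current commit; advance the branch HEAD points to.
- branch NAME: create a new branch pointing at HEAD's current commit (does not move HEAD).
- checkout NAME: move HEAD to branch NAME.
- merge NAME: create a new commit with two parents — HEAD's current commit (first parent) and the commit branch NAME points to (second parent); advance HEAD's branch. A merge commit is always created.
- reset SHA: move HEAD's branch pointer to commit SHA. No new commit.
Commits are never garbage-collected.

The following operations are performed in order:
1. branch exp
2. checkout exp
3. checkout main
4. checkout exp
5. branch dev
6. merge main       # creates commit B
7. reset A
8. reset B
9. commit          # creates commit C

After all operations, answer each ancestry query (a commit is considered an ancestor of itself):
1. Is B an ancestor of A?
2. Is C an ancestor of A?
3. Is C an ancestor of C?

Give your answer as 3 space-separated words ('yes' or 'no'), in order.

After op 1 (branch): HEAD=main@A [exp=A main=A]
After op 2 (checkout): HEAD=exp@A [exp=A main=A]
After op 3 (checkout): HEAD=main@A [exp=A main=A]
After op 4 (checkout): HEAD=exp@A [exp=A main=A]
After op 5 (branch): HEAD=exp@A [dev=A exp=A main=A]
After op 6 (merge): HEAD=exp@B [dev=A exp=B main=A]
After op 7 (reset): HEAD=exp@A [dev=A exp=A main=A]
After op 8 (reset): HEAD=exp@B [dev=A exp=B main=A]
After op 9 (commit): HEAD=exp@C [dev=A exp=C main=A]
ancestors(A) = {A}; B in? no
ancestors(A) = {A}; C in? no
ancestors(C) = {A,B,C}; C in? yes

Answer: no no yes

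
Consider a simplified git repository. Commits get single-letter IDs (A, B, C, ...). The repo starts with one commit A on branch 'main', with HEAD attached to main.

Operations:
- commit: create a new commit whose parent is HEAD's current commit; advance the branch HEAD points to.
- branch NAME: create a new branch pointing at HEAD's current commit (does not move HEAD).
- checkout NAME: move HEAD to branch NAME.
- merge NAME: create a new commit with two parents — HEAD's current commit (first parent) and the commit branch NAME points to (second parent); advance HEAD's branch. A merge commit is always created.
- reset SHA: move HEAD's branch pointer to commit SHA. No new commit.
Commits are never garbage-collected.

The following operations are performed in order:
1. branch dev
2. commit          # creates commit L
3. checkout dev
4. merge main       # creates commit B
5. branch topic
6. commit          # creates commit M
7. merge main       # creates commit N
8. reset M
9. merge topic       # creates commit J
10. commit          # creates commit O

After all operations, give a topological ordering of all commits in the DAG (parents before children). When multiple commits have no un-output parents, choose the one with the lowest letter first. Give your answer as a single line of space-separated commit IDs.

Answer: A L B M J N O

Derivation:
After op 1 (branch): HEAD=main@A [dev=A main=A]
After op 2 (commit): HEAD=main@L [dev=A main=L]
After op 3 (checkout): HEAD=dev@A [dev=A main=L]
After op 4 (merge): HEAD=dev@B [dev=B main=L]
After op 5 (branch): HEAD=dev@B [dev=B main=L topic=B]
After op 6 (commit): HEAD=dev@M [dev=M main=L topic=B]
After op 7 (merge): HEAD=dev@N [dev=N main=L topic=B]
After op 8 (reset): HEAD=dev@M [dev=M main=L topic=B]
After op 9 (merge): HEAD=dev@J [dev=J main=L topic=B]
After op 10 (commit): HEAD=dev@O [dev=O main=L topic=B]
commit A: parents=[]
commit B: parents=['A', 'L']
commit J: parents=['M', 'B']
commit L: parents=['A']
commit M: parents=['B']
commit N: parents=['M', 'L']
commit O: parents=['J']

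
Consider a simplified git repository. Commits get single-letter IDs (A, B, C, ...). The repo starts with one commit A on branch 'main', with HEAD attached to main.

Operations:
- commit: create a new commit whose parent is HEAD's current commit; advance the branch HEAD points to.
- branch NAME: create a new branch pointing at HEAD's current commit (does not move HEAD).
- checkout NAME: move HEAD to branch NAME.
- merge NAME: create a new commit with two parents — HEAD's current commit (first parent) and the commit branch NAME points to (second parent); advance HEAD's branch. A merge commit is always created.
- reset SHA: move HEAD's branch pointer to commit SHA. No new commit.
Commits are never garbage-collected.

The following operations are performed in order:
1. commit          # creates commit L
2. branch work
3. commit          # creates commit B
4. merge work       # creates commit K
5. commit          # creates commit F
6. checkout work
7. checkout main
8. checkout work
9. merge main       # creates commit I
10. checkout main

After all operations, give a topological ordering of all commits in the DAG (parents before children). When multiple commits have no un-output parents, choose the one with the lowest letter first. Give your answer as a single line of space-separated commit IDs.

After op 1 (commit): HEAD=main@L [main=L]
After op 2 (branch): HEAD=main@L [main=L work=L]
After op 3 (commit): HEAD=main@B [main=B work=L]
After op 4 (merge): HEAD=main@K [main=K work=L]
After op 5 (commit): HEAD=main@F [main=F work=L]
After op 6 (checkout): HEAD=work@L [main=F work=L]
After op 7 (checkout): HEAD=main@F [main=F work=L]
After op 8 (checkout): HEAD=work@L [main=F work=L]
After op 9 (merge): HEAD=work@I [main=F work=I]
After op 10 (checkout): HEAD=main@F [main=F work=I]
commit A: parents=[]
commit B: parents=['L']
commit F: parents=['K']
commit I: parents=['L', 'F']
commit K: parents=['B', 'L']
commit L: parents=['A']

Answer: A L B K F I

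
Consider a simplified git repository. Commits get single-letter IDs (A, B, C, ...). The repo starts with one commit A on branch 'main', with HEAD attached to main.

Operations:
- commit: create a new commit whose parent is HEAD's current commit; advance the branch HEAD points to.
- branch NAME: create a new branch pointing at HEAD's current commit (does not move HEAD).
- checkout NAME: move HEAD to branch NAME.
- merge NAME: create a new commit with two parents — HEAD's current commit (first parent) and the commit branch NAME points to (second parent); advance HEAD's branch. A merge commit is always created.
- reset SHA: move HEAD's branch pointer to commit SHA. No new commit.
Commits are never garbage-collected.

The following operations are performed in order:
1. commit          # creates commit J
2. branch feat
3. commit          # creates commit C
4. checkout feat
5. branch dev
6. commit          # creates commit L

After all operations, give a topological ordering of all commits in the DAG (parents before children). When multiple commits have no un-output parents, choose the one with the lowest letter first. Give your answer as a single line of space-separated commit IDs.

After op 1 (commit): HEAD=main@J [main=J]
After op 2 (branch): HEAD=main@J [feat=J main=J]
After op 3 (commit): HEAD=main@C [feat=J main=C]
After op 4 (checkout): HEAD=feat@J [feat=J main=C]
After op 5 (branch): HEAD=feat@J [dev=J feat=J main=C]
After op 6 (commit): HEAD=feat@L [dev=J feat=L main=C]
commit A: parents=[]
commit C: parents=['J']
commit J: parents=['A']
commit L: parents=['J']

Answer: A J C L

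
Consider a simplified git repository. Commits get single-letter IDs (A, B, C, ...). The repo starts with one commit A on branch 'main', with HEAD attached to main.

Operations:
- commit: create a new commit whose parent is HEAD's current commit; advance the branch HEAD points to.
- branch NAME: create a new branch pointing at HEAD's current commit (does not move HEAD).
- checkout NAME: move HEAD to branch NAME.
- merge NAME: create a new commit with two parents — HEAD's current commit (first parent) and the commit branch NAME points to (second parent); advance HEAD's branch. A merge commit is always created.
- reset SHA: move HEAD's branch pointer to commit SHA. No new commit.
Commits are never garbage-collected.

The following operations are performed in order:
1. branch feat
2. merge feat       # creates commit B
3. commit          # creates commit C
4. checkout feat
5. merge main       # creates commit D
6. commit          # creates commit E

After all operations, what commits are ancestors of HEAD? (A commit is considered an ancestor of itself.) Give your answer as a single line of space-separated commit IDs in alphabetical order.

Answer: A B C D E

Derivation:
After op 1 (branch): HEAD=main@A [feat=A main=A]
After op 2 (merge): HEAD=main@B [feat=A main=B]
After op 3 (commit): HEAD=main@C [feat=A main=C]
After op 4 (checkout): HEAD=feat@A [feat=A main=C]
After op 5 (merge): HEAD=feat@D [feat=D main=C]
After op 6 (commit): HEAD=feat@E [feat=E main=C]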